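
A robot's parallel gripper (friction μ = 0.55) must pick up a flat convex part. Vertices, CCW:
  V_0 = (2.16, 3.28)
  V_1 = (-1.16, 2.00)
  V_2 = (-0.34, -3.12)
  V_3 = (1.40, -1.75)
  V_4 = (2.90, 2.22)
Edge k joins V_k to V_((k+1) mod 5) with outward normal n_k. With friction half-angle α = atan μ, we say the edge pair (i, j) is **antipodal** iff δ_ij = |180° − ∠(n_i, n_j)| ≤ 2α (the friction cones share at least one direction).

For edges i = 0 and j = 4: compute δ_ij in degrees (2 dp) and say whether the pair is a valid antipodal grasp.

α = atan 0.55 = 28.81°;  2α = 57.62°
edge 0: e_0 = (-3.32, -1.28);  n_0 = (-0.3597, +0.9331)
edge 4: e_4 = (-0.74, +1.06);  n_4 = (+0.8200, +0.5724)
∠(n_0, n_4) = 76.16°
δ = |180° − 76.16°| = 103.84°
103.84° > 2α = 57.62°  →  invalid

δ = 103.84°, invalid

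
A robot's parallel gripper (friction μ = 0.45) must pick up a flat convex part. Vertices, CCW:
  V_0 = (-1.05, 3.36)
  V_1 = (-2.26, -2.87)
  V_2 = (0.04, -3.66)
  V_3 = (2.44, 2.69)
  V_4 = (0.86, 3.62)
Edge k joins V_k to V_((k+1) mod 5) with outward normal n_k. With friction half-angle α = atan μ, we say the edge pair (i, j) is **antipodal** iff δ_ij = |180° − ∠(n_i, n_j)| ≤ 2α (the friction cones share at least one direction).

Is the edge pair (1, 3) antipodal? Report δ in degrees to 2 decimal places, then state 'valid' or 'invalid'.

α = atan 0.45 = 24.23°;  2α = 48.46°
edge 1: e_1 = (+2.30, -0.79);  n_1 = (-0.3248, -0.9458)
edge 3: e_3 = (-1.58, +0.93);  n_3 = (+0.5073, +0.8618)
∠(n_1, n_3) = 168.48°
δ = |180° − 168.48°| = 11.52°
11.52° ≤ 2α = 48.46°  →  valid

δ = 11.52°, valid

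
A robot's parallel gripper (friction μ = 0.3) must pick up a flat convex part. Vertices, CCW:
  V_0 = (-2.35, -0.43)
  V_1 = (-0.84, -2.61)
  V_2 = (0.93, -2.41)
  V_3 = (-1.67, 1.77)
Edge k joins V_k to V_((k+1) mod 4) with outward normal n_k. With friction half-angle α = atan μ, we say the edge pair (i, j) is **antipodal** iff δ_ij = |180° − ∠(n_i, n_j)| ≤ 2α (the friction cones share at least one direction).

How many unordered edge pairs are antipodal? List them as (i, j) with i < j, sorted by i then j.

α = atan 0.3 = 16.70°;  2α = 33.40°
n_0 = (-0.8221, -0.5694)
n_1 = (+0.1123, -0.9937)
n_2 = (+0.8491, +0.5282)
n_3 = (-0.9554, +0.2953)
  (0,1): δ = 118.26°  ·
  (0,2): δ = 2.83°  ✓
  (0,3): δ = 128.12°  ·
  (1,2): δ = 64.56°  ·
  (1,3): δ = 66.38°  ·
  (2,3): δ = 49.06°  ·
antipodal pairs: 1

count = 1; pairs: (0,2)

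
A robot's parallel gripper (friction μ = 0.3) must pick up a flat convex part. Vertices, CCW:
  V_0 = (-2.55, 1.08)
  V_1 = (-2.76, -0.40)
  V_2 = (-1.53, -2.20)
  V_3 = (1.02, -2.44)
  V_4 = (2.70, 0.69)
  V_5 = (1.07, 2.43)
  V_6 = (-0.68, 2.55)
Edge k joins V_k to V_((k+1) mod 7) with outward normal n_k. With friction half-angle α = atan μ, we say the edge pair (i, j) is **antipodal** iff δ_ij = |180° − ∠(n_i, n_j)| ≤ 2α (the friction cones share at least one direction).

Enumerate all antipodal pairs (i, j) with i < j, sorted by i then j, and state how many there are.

count = 4; pairs: (0,3), (1,4), (2,5), (3,6)

α = atan 0.3 = 16.70°;  2α = 33.40°
n_0 = (-0.9901, +0.1405)
n_1 = (-0.8256, -0.5642)
n_2 = (-0.0937, -0.9956)
n_3 = (+0.8811, -0.4729)
n_4 = (+0.7298, +0.6837)
n_5 = (+0.0684, +0.9977)
n_6 = (-0.6180, +0.7862)
  (0,1): δ = 137.58°  ·
  (0,2): δ = 87.30°  ·
  (0,3): δ = 20.15°  ✓
  (0,4): δ = 51.21°  ·
  (0,5): δ = 94.15°  ·
  (0,6): δ = 136.25°  ·
  (1,2): δ = 129.72°  ·
  (1,3): δ = 62.57°  ·
  (1,4): δ = 8.78°  ✓
  (1,5): δ = 51.73°  ·
  (1,6): δ = 93.82°  ·
  (2,3): δ = 112.85°  ·
  (2,4): δ = 41.49°  ·
  (2,5): δ = 1.45°  ✓
  (2,6): δ = 43.55°  ·
  (3,4): δ = 108.65°  ·
  (3,5): δ = 65.70°  ·
  (3,6): δ = 23.60°  ✓
  (4,5): δ = 137.05°  ·
  (4,6): δ = 94.96°  ·
  (5,6): δ = 137.91°  ·
antipodal pairs: 4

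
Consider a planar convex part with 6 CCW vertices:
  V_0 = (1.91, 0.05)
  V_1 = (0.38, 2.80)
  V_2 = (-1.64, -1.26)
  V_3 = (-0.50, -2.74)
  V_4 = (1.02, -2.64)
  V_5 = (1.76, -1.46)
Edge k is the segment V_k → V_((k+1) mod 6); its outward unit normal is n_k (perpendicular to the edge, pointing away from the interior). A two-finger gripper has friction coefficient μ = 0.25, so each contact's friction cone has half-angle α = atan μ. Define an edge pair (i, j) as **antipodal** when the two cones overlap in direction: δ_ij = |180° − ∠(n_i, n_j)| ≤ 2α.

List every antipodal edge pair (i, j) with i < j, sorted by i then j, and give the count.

count = 3; pairs: (0,2), (1,4), (1,5)

α = atan 0.25 = 14.04°;  2α = 28.07°
n_0 = (+0.8739, +0.4862)
n_1 = (-0.8953, +0.4454)
n_2 = (-0.7922, -0.6102)
n_3 = (+0.0656, -0.9978)
n_4 = (+0.8472, -0.5313)
n_5 = (+0.9951, -0.0989)
  (0,1): δ = 55.54°  ·
  (0,2): δ = 8.52°  ✓
  (0,3): δ = 64.67°  ·
  (0,4): δ = 118.82°  ·
  (0,5): δ = 145.24°  ·
  (1,2): δ = 115.94°  ·
  (1,3): δ = 59.78°  ·
  (1,4): δ = 5.64°  ✓
  (1,5): δ = 20.78°  ✓
  (2,3): δ = 123.84°  ·
  (2,4): δ = 69.70°  ·
  (2,5): δ = 43.28°  ·
  (3,4): δ = 125.86°  ·
  (3,5): δ = 99.44°  ·
  (4,5): δ = 153.58°  ·
antipodal pairs: 3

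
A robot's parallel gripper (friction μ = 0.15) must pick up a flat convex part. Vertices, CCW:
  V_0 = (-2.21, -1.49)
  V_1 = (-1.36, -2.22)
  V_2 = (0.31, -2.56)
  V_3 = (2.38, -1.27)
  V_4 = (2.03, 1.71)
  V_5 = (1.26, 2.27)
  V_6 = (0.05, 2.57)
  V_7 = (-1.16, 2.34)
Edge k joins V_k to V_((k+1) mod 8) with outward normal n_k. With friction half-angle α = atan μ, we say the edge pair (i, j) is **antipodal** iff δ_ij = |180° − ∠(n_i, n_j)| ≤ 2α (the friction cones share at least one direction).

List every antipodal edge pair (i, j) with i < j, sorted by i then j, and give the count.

count = 2; pairs: (0,4), (1,5)

α = atan 0.15 = 8.53°;  2α = 17.06°
n_0 = (-0.6515, -0.7586)
n_1 = (-0.1995, -0.9799)
n_2 = (+0.5289, -0.8487)
n_3 = (+0.9932, +0.1166)
n_4 = (+0.5882, +0.8087)
n_5 = (+0.2406, +0.9706)
n_6 = (-0.1867, +0.9824)
n_7 = (-0.9644, +0.2644)
  (0,1): δ = 150.85°  ·
  (0,2): δ = 107.41°  ·
  (0,3): δ = 42.64°  ·
  (0,4): δ = 4.63°  ✓
  (0,5): δ = 26.73°  ·
  (0,6): δ = 51.42°  ·
  (0,7): δ = 115.33°  ·
  (1,2): δ = 136.56°  ·
  (1,3): δ = 71.79°  ·
  (1,4): δ = 24.52°  ·
  (1,5): δ = 2.42°  ✓
  (1,6): δ = 22.27°  ·
  (1,7): δ = 86.18°  ·
  (2,3): δ = 115.23°  ·
  (2,4): δ = 67.96°  ·
  (2,5): δ = 45.86°  ·
  (2,6): δ = 21.17°  ·
  (2,7): δ = 42.74°  ·
  (3,4): δ = 132.73°  ·
  (3,5): δ = 110.62°  ·
  (3,6): δ = 85.94°  ·
  (3,7): δ = 22.03°  ·
  (4,5): δ = 157.90°  ·
  (4,6): δ = 133.21°  ·
  (4,7): δ = 69.30°  ·
  (5,6): δ = 155.31°  ·
  (5,7): δ = 91.41°  ·
  (6,7): δ = 116.09°  ·
antipodal pairs: 2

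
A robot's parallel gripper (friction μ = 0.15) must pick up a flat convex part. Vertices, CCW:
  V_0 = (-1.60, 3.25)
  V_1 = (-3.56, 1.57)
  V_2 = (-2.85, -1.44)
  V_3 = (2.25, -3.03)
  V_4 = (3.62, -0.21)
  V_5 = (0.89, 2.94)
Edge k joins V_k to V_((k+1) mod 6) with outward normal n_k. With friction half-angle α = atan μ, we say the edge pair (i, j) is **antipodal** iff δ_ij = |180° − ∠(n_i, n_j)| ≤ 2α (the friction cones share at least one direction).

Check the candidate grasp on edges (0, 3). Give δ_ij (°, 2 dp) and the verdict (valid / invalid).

δ = 23.49°, invalid

α = atan 0.15 = 8.53°;  2α = 17.06°
edge 0: e_0 = (-1.96, -1.68);  n_0 = (-0.6508, +0.7593)
edge 3: e_3 = (+1.37, +2.82);  n_3 = (+0.8995, -0.4370)
∠(n_0, n_3) = 156.51°
δ = |180° − 156.51°| = 23.49°
23.49° > 2α = 17.06°  →  invalid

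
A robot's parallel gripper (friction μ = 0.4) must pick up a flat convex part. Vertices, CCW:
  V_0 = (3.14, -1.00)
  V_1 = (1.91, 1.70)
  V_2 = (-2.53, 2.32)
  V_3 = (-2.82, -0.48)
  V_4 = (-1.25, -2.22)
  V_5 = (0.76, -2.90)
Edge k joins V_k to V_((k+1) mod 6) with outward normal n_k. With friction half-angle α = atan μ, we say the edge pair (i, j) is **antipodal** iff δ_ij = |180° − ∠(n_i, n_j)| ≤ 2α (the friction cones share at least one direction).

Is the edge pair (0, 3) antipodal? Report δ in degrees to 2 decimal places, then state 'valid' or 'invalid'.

δ = 17.57°, valid

α = atan 0.4 = 21.80°;  2α = 43.60°
edge 0: e_0 = (-1.23, +2.70);  n_0 = (+0.9100, +0.4146)
edge 3: e_3 = (+1.57, -1.74);  n_3 = (-0.7424, -0.6699)
∠(n_0, n_3) = 162.43°
δ = |180° − 162.43°| = 17.57°
17.57° ≤ 2α = 43.60°  →  valid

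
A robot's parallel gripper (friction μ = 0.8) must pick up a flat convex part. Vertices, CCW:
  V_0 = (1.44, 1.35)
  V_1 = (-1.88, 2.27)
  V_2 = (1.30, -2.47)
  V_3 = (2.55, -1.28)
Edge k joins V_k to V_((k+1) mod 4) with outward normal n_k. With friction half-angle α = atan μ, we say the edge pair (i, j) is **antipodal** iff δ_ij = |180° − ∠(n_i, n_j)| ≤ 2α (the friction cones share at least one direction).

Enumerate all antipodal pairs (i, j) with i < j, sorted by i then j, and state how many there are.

count = 3; pairs: (0,1), (0,2), (1,3)

α = atan 0.8 = 38.66°;  2α = 77.32°
n_0 = (+0.2670, +0.9637)
n_1 = (-0.8304, -0.5571)
n_2 = (+0.6895, -0.7243)
n_3 = (+0.9213, +0.3888)
  (0,1): δ = 40.65°  ✓
  (0,2): δ = 59.08°  ✓
  (0,3): δ = 128.37°  ·
  (1,2): δ = 80.27°  ·
  (1,3): δ = 10.97°  ✓
  (2,3): δ = 110.71°  ·
antipodal pairs: 3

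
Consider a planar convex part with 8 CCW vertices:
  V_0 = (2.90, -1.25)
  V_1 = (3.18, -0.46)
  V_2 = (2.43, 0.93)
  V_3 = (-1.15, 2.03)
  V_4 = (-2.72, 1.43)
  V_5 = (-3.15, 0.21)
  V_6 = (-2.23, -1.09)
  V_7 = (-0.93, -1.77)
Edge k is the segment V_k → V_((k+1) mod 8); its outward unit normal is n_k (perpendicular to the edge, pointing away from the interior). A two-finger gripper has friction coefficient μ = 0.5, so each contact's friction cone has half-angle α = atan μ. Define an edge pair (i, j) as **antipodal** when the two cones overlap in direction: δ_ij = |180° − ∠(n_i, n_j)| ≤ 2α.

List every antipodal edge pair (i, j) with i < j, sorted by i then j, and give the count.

α = atan 0.5 = 26.57°;  2α = 53.13°
n_0 = (+0.9425, -0.3341)
n_1 = (+0.8801, +0.4749)
n_2 = (+0.2937, +0.9559)
n_3 = (-0.3570, +0.9341)
n_4 = (-0.9431, +0.3324)
n_5 = (-0.8163, -0.5777)
n_6 = (-0.4635, -0.8861)
n_7 = (+0.1345, -0.9909)
  (0,1): δ = 132.13°  ·
  (0,2): δ = 87.56°  ·
  (0,3): δ = 49.57°  ✓
  (0,4): δ = 0.10°  ✓
  (0,5): δ = 54.80°  ·
  (0,6): δ = 81.90°  ·
  (0,7): δ = 117.25°  ·
  (1,2): δ = 135.43°  ·
  (1,3): δ = 97.43°  ·
  (1,4): δ = 47.77°  ✓
  (1,5): δ = 6.94°  ✓
  (1,6): δ = 34.04°  ✓
  (1,7): δ = 69.38°  ·
  (2,3): δ = 142.00°  ·
  (2,4): δ = 92.34°  ·
  (2,5): δ = 37.63°  ✓
  (2,6): δ = 10.53°  ✓
  (2,7): δ = 24.81°  ✓
  (3,4): δ = 130.33°  ·
  (3,5): δ = 75.63°  ·
  (3,6): δ = 48.53°  ✓
  (3,7): δ = 13.18°  ✓
  (4,5): δ = 125.30°  ·
  (4,6): δ = 98.20°  ·
  (4,7): δ = 62.85°  ·
  (5,6): δ = 152.90°  ·
  (5,7): δ = 117.55°  ·
  (6,7): δ = 144.66°  ·
antipodal pairs: 10

count = 10; pairs: (0,3), (0,4), (1,4), (1,5), (1,6), (2,5), (2,6), (2,7), (3,6), (3,7)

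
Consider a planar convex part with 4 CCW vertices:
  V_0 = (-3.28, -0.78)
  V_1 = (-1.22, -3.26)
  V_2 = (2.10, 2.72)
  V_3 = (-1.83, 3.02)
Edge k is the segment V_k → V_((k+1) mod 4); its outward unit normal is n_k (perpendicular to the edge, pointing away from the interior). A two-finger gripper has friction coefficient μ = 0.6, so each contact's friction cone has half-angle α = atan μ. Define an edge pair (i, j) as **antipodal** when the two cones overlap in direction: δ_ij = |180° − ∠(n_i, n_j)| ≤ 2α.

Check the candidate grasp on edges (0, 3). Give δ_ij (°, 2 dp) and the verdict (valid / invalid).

δ = 119.40°, invalid

α = atan 0.6 = 30.96°;  2α = 61.93°
edge 0: e_0 = (+2.06, -2.48);  n_0 = (-0.7692, -0.6390)
edge 3: e_3 = (-1.45, -3.80);  n_3 = (-0.9343, +0.3565)
∠(n_0, n_3) = 60.60°
δ = |180° − 60.60°| = 119.40°
119.40° > 2α = 61.93°  →  invalid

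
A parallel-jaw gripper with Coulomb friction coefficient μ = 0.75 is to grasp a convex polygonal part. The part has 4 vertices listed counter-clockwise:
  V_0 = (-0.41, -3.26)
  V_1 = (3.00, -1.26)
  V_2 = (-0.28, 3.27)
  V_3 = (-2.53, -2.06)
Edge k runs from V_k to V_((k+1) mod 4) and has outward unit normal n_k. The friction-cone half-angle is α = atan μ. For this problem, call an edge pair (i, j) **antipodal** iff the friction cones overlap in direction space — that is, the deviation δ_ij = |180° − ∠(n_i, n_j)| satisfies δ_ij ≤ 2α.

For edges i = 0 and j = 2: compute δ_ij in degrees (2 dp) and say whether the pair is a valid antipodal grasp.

δ = 36.72°, valid

α = atan 0.75 = 36.87°;  2α = 73.74°
edge 0: e_0 = (+3.41, +2.00);  n_0 = (+0.5059, -0.8626)
edge 2: e_2 = (-2.25, -5.33);  n_2 = (-0.9213, +0.3889)
∠(n_0, n_2) = 143.28°
δ = |180° − 143.28°| = 36.72°
36.72° ≤ 2α = 73.74°  →  valid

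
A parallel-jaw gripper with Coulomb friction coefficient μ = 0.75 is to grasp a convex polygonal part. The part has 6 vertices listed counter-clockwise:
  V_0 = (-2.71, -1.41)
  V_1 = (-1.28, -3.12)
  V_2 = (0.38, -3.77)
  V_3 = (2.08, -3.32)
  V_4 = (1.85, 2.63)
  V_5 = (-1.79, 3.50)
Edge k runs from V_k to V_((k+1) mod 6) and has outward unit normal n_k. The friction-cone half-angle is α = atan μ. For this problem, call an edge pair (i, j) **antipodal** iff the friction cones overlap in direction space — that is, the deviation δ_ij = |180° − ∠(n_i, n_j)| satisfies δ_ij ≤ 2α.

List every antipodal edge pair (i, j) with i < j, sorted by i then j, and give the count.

α = atan 0.75 = 36.87°;  2α = 73.74°
n_0 = (-0.7671, -0.6415)
n_1 = (-0.3646, -0.9312)
n_2 = (+0.2559, -0.9667)
n_3 = (+0.9993, +0.0386)
n_4 = (+0.2325, +0.9726)
n_5 = (-0.9829, +0.1842)
  (0,1): δ = 151.29°  ·
  (0,2): δ = 115.08°  ·
  (0,3): δ = 37.69°  ✓
  (0,4): δ = 36.65°  ✓
  (0,5): δ = 129.48°  ·
  (1,2): δ = 143.79°  ·
  (1,3): δ = 66.40°  ✓
  (1,4): δ = 7.94°  ✓
  (1,5): δ = 100.77°  ·
  (2,3): δ = 102.61°  ·
  (2,4): δ = 28.27°  ✓
  (2,5): δ = 64.56°  ✓
  (3,4): δ = 105.66°  ·
  (3,5): δ = 12.83°  ✓
  (4,5): δ = 87.17°  ·
antipodal pairs: 7

count = 7; pairs: (0,3), (0,4), (1,3), (1,4), (2,4), (2,5), (3,5)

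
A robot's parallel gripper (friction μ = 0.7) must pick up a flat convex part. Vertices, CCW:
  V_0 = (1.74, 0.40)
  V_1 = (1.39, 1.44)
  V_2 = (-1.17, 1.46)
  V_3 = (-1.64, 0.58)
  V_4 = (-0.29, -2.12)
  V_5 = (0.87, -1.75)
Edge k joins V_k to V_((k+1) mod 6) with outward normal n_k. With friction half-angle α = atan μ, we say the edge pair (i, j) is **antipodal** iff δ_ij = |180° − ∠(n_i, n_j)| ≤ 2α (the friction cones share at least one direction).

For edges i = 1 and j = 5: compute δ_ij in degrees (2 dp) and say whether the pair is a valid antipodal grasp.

α = atan 0.7 = 34.99°;  2α = 69.98°
edge 1: e_1 = (-2.56, +0.02);  n_1 = (+0.0078, +1.0000)
edge 5: e_5 = (+0.87, +2.15);  n_5 = (+0.9270, -0.3751)
∠(n_1, n_5) = 111.58°
δ = |180° − 111.58°| = 68.42°
68.42° ≤ 2α = 69.98°  →  valid

δ = 68.42°, valid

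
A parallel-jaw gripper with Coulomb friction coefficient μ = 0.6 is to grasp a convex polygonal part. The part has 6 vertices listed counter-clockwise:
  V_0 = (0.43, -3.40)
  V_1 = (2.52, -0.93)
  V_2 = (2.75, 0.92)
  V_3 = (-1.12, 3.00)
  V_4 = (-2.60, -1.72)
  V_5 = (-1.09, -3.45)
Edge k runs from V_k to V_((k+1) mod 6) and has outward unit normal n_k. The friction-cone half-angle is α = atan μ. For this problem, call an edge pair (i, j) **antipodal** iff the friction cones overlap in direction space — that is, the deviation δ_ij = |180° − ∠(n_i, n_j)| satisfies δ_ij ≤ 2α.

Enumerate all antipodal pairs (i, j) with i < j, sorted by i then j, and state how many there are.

count = 5; pairs: (0,3), (1,3), (1,4), (2,4), (2,5)

α = atan 0.6 = 30.96°;  2α = 61.93°
n_0 = (+0.7634, -0.6459)
n_1 = (+0.9924, -0.1234)
n_2 = (+0.4734, +0.8808)
n_3 = (-0.9542, +0.2992)
n_4 = (-0.7534, -0.6576)
n_5 = (+0.0329, -0.9995)
  (0,1): δ = 146.85°  ·
  (0,2): δ = 78.02°  ·
  (0,3): δ = 22.83°  ✓
  (0,4): δ = 81.35°  ·
  (0,5): δ = 132.12°  ·
  (1,2): δ = 111.17°  ·
  (1,3): δ = 10.32°  ✓
  (1,4): δ = 48.20°  ✓
  (1,5): δ = 98.97°  ·
  (2,3): δ = 79.15°  ·
  (2,4): δ = 20.63°  ✓
  (2,5): δ = 30.14°  ✓
  (3,4): δ = 121.48°  ·
  (3,5): δ = 70.71°  ·
  (4,5): δ = 129.23°  ·
antipodal pairs: 5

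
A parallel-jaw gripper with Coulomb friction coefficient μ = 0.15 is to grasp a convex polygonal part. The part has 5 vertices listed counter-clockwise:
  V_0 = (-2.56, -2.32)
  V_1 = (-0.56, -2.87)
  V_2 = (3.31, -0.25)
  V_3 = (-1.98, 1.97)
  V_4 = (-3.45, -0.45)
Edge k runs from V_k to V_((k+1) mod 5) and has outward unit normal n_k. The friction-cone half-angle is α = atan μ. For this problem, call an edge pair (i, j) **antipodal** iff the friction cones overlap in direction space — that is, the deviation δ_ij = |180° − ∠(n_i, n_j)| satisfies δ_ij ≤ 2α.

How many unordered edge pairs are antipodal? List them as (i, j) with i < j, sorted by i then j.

α = atan 0.15 = 8.53°;  2α = 17.06°
n_0 = (-0.2652, -0.9642)
n_1 = (+0.5606, -0.8281)
n_2 = (+0.3870, +0.9221)
n_3 = (-0.8547, +0.5192)
n_4 = (-0.9029, -0.4297)
  (0,1): δ = 130.53°  ·
  (0,2): δ = 7.39°  ✓
  (0,3): δ = 74.10°  ·
  (0,4): δ = 130.83°  ·
  (1,2): δ = 56.86°  ·
  (1,3): δ = 24.63°  ·
  (1,4): δ = 81.35°  ·
  (2,3): δ = 98.51°  ·
  (2,4): δ = 41.78°  ·
  (3,4): δ = 123.27°  ·
antipodal pairs: 1

count = 1; pairs: (0,2)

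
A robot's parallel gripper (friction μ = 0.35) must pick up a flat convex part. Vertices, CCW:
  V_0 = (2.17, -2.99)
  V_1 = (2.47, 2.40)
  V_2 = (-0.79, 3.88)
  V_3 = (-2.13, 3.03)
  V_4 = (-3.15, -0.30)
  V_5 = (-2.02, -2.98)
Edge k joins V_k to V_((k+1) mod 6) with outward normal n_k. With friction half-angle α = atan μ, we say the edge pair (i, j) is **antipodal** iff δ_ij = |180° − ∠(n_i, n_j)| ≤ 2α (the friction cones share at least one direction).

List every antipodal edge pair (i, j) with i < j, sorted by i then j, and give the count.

α = atan 0.35 = 19.29°;  2α = 38.58°
n_0 = (+0.9985, -0.0556)
n_1 = (+0.4134, +0.9106)
n_2 = (-0.5357, +0.8444)
n_3 = (-0.9562, +0.2929)
n_4 = (-0.9214, -0.3885)
n_5 = (-0.0024, -1.0000)
  (0,1): δ = 111.23°  ·
  (0,2): δ = 54.43°  ·
  (0,3): δ = 13.84°  ✓
  (0,4): δ = 26.05°  ✓
  (0,5): δ = 93.05°  ·
  (1,2): δ = 123.19°  ·
  (1,3): δ = 82.61°  ·
  (1,4): δ = 42.72°  ·
  (1,5): δ = 24.28°  ✓
  (2,3): δ = 139.42°  ·
  (2,4): δ = 99.53°  ·
  (2,5): δ = 32.52°  ✓
  (3,4): δ = 140.11°  ·
  (3,5): δ = 73.11°  ·
  (4,5): δ = 113.00°  ·
antipodal pairs: 4

count = 4; pairs: (0,3), (0,4), (1,5), (2,5)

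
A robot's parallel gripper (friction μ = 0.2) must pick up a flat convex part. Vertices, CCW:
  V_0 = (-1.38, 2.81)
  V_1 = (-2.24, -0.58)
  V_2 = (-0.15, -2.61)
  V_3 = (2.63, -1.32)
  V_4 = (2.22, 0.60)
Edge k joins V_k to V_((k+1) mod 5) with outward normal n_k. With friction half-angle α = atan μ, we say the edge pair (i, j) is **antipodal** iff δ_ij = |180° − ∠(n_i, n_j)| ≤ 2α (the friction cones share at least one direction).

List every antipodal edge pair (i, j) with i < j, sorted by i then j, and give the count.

count = 1; pairs: (1,4)

α = atan 0.2 = 11.31°;  2α = 22.62°
n_0 = (-0.9693, +0.2459)
n_1 = (-0.6967, -0.7173)
n_2 = (+0.4209, -0.9071)
n_3 = (+0.9780, +0.2088)
n_4 = (+0.5232, +0.8522)
  (0,1): δ = 119.93°  ·
  (0,2): δ = 50.87°  ·
  (0,3): δ = 26.29°  ·
  (0,4): δ = 72.69°  ·
  (1,2): δ = 110.94°  ·
  (1,3): δ = 33.78°  ·
  (1,4): δ = 12.62°  ✓
  (2,3): δ = 102.84°  ·
  (2,4): δ = 56.44°  ·
  (3,4): δ = 133.60°  ·
antipodal pairs: 1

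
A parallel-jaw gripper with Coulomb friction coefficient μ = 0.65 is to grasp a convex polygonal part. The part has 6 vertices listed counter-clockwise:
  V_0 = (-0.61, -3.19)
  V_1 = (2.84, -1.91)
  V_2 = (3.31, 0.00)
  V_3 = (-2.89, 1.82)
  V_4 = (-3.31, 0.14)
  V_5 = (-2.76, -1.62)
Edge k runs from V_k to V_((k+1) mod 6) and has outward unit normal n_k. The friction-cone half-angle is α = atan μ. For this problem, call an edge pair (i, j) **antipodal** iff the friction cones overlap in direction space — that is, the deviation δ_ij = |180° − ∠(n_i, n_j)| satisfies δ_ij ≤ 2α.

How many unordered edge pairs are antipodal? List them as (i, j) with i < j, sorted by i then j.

count = 6; pairs: (0,2), (0,3), (1,3), (1,4), (2,4), (2,5)

α = atan 0.65 = 33.02°;  2α = 66.05°
n_0 = (+0.3478, -0.9376)
n_1 = (+0.9710, -0.2389)
n_2 = (+0.2817, +0.9595)
n_3 = (-0.9701, +0.2425)
n_4 = (-0.9545, -0.2983)
n_5 = (-0.5897, -0.8076)
  (0,1): δ = 124.18°  ·
  (0,2): δ = 36.72°  ✓
  (0,3): δ = 55.61°  ✓
  (0,4): δ = 87.00°  ·
  (0,5): δ = 123.51°  ·
  (1,2): δ = 92.54°  ·
  (1,3): δ = 0.21°  ✓
  (1,4): δ = 31.18°  ✓
  (1,5): δ = 67.69°  ·
  (2,3): δ = 87.68°  ·
  (2,4): δ = 56.29°  ✓
  (2,5): δ = 19.78°  ✓
  (3,4): δ = 148.61°  ·
  (3,5): δ = 112.10°  ·
  (4,5): δ = 143.49°  ·
antipodal pairs: 6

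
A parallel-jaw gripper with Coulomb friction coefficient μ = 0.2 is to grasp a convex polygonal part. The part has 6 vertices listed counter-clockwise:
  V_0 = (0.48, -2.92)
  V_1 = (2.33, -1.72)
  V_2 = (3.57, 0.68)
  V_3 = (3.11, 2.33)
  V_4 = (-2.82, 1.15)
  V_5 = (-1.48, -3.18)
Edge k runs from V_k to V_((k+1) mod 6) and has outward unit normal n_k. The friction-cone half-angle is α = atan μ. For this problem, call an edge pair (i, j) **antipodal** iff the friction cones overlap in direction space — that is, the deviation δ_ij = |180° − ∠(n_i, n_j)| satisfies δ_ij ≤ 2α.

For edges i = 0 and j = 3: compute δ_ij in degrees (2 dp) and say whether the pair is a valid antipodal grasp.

δ = 21.72°, valid

α = atan 0.2 = 11.31°;  2α = 22.62°
edge 0: e_0 = (+1.85, +1.20);  n_0 = (+0.5442, -0.8390)
edge 3: e_3 = (-5.93, -1.18);  n_3 = (-0.1952, +0.9808)
∠(n_0, n_3) = 158.28°
δ = |180° − 158.28°| = 21.72°
21.72° ≤ 2α = 22.62°  →  valid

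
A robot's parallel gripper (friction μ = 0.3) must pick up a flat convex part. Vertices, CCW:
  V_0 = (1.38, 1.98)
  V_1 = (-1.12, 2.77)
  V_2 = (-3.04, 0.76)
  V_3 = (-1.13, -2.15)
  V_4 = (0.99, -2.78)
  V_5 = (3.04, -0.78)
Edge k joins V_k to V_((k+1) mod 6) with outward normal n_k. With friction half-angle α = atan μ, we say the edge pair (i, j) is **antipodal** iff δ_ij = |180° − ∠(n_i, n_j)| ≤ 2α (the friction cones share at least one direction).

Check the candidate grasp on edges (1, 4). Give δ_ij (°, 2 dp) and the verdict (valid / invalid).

δ = 2.02°, valid

α = atan 0.3 = 16.70°;  2α = 33.40°
edge 1: e_1 = (-1.92, -2.01);  n_1 = (-0.7231, +0.6907)
edge 4: e_4 = (+2.05, +2.00);  n_4 = (+0.6983, -0.7158)
∠(n_1, n_4) = 177.98°
δ = |180° − 177.98°| = 2.02°
2.02° ≤ 2α = 33.40°  →  valid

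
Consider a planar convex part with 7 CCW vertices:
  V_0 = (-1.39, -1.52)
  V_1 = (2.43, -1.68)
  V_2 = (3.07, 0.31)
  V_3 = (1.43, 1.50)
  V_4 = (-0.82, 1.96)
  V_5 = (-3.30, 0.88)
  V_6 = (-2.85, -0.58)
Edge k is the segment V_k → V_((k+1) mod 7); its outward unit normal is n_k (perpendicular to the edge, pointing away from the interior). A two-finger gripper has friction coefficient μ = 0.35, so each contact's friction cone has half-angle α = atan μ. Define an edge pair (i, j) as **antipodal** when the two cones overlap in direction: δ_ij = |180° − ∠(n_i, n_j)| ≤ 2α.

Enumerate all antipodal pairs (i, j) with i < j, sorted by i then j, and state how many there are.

count = 7; pairs: (0,2), (0,3), (0,4), (1,5), (2,5), (2,6), (3,6)

α = atan 0.35 = 19.29°;  2α = 38.58°
n_0 = (-0.0418, -0.9991)
n_1 = (+0.9520, -0.3062)
n_2 = (+0.5873, +0.8094)
n_3 = (+0.2003, +0.9797)
n_4 = (-0.3993, +0.9168)
n_5 = (-0.9556, -0.2945)
n_6 = (-0.5413, -0.8408)
  (0,1): δ = 105.43°  ·
  (0,2): δ = 33.57°  ✓
  (0,3): δ = 9.16°  ✓
  (0,4): δ = 25.93°  ✓
  (0,5): δ = 109.53°  ·
  (0,6): δ = 149.62°  ·
  (1,2): δ = 108.14°  ·
  (1,3): δ = 83.73°  ·
  (1,4): δ = 48.64°  ·
  (1,5): δ = 34.96°  ✓
  (1,6): δ = 75.05°  ·
  (2,3): δ = 155.59°  ·
  (2,4): δ = 120.50°  ·
  (2,5): δ = 36.90°  ✓
  (2,6): δ = 3.19°  ✓
  (3,4): δ = 144.91°  ·
  (3,5): δ = 61.32°  ·
  (3,6): δ = 21.22°  ✓
  (4,5): δ = 96.40°  ·
  (4,6): δ = 56.31°  ·
  (5,6): δ = 139.91°  ·
antipodal pairs: 7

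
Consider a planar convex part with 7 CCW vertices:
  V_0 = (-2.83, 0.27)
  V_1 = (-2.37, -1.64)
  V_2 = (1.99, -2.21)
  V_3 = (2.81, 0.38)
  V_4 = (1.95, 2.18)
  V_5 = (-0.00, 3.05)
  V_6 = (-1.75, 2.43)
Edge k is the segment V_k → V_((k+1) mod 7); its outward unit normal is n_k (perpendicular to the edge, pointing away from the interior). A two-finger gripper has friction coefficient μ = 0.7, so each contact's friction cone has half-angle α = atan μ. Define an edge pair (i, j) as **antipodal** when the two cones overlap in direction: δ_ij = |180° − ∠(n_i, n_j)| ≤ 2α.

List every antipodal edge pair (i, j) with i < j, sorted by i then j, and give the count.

count = 9; pairs: (0,2), (0,3), (0,4), (1,3), (1,4), (1,5), (2,5), (2,6), (3,6)

α = atan 0.7 = 34.99°;  2α = 69.98°
n_0 = (-0.9722, -0.2341)
n_1 = (-0.1296, -0.9916)
n_2 = (+0.9534, -0.3018)
n_3 = (+0.9023, +0.4311)
n_4 = (+0.4074, +0.9132)
n_5 = (-0.3339, +0.9426)
n_6 = (-0.8944, +0.4472)
  (0,1): δ = 110.99°  ·
  (0,2): δ = 31.11°  ✓
  (0,3): δ = 12.00°  ✓
  (0,4): δ = 52.41°  ✓
  (0,5): δ = 95.97°  ·
  (0,6): δ = 139.89°  ·
  (1,2): δ = 100.12°  ·
  (1,3): δ = 57.01°  ✓
  (1,4): δ = 16.60°  ✓
  (1,5): δ = 26.96°  ✓
  (1,6): δ = 70.88°  ·
  (2,3): δ = 136.89°  ·
  (2,4): δ = 96.48°  ·
  (2,5): δ = 52.92°  ✓
  (2,6): δ = 9.00°  ✓
  (3,4): δ = 139.58°  ·
  (3,5): δ = 96.03°  ·
  (3,6): δ = 52.10°  ✓
  (4,5): δ = 136.45°  ·
  (4,6): δ = 92.52°  ·
  (5,6): δ = 136.07°  ·
antipodal pairs: 9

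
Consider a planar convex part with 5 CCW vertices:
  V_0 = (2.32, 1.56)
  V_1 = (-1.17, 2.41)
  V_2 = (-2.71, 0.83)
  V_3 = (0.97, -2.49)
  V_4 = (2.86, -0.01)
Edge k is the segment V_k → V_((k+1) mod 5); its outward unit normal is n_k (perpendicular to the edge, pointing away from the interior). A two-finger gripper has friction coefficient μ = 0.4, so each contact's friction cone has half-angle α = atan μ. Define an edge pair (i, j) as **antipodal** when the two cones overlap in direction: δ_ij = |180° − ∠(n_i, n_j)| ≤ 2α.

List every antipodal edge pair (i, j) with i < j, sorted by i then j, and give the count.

count = 3; pairs: (0,2), (1,3), (2,4)

α = atan 0.4 = 21.80°;  2α = 43.60°
n_0 = (+0.2366, +0.9716)
n_1 = (-0.7161, +0.6980)
n_2 = (-0.6699, -0.7425)
n_3 = (+0.7954, -0.6061)
n_4 = (+0.9456, +0.3252)
  (0,1): δ = 120.58°  ·
  (0,2): δ = 28.37°  ✓
  (0,3): δ = 66.38°  ·
  (0,4): δ = 122.67°  ·
  (1,2): δ = 87.79°  ·
  (1,3): δ = 6.95°  ✓
  (1,4): δ = 63.25°  ·
  (2,3): δ = 85.25°  ·
  (2,4): δ = 28.96°  ✓
  (3,4): δ = 123.71°  ·
antipodal pairs: 3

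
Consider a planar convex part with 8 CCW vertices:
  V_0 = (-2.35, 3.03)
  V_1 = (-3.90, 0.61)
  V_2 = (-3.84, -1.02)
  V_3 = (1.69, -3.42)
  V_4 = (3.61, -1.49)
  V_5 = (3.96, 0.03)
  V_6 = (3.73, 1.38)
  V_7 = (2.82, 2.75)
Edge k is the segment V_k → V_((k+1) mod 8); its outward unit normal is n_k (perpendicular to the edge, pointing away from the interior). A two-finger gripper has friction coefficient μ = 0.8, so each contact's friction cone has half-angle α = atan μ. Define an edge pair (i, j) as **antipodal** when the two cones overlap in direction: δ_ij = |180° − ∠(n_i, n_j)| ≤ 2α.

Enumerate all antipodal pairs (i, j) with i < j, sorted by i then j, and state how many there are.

count = 12; pairs: (0,3), (0,4), (0,5), (0,6), (1,3), (1,4), (1,5), (1,6), (2,5), (2,6), (2,7), (3,7)

α = atan 0.8 = 38.66°;  2α = 77.32°
n_0 = (-0.8421, +0.5393)
n_1 = (-0.9993, -0.0368)
n_2 = (-0.3981, -0.9173)
n_3 = (+0.7089, -0.7053)
n_4 = (+0.9745, -0.2244)
n_5 = (+0.9858, +0.1680)
n_6 = (+0.8330, +0.5533)
n_7 = (+0.0541, +0.9985)
  (0,1): δ = 145.25°  ·
  (0,2): δ = 80.82°  ·
  (0,3): δ = 12.21°  ✓
  (0,4): δ = 19.67°  ✓
  (0,5): δ = 42.31°  ✓
  (0,6): δ = 66.23°  ✓
  (0,7): δ = 119.54°  ·
  (1,2): δ = 115.57°  ·
  (1,3): δ = 46.96°  ✓
  (1,4): δ = 15.08°  ✓
  (1,5): δ = 7.56°  ✓
  (1,6): δ = 31.49°  ✓
  (1,7): δ = 84.79°  ·
  (2,3): δ = 111.39°  ·
  (2,4): δ = 79.51°  ·
  (2,5): δ = 56.87°  ✓
  (2,6): δ = 32.95°  ✓
  (2,7): δ = 20.36°  ✓
  (3,4): δ = 148.12°  ·
  (3,5): δ = 125.48°  ·
  (3,6): δ = 101.56°  ·
  (3,7): δ = 48.25°  ✓
  (4,5): δ = 157.36°  ·
  (4,6): δ = 133.44°  ·
  (4,7): δ = 80.13°  ·
  (5,6): δ = 156.08°  ·
  (5,7): δ = 102.77°  ·
  (6,7): δ = 126.69°  ·
antipodal pairs: 12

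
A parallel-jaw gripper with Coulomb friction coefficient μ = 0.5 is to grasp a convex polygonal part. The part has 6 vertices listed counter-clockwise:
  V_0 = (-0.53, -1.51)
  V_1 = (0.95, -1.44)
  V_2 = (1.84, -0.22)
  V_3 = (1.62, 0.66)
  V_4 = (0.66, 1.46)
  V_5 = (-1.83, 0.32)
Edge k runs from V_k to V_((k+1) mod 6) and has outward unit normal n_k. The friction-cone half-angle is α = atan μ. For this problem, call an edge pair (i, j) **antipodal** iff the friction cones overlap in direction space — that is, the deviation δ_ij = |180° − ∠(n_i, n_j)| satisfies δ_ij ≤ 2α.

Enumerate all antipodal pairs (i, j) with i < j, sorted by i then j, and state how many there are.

α = atan 0.5 = 26.57°;  2α = 53.13°
n_0 = (+0.0472, -0.9989)
n_1 = (+0.8079, -0.5894)
n_2 = (+0.9701, +0.2425)
n_3 = (+0.6402, +0.7682)
n_4 = (-0.4163, +0.9092)
n_5 = (-0.8152, -0.5791)
  (0,1): δ = 128.82°  ·
  (0,2): δ = 78.67°  ·
  (0,3): δ = 42.51°  ✓
  (0,4): δ = 21.89°  ✓
  (0,5): δ = 122.68°  ·
  (1,2): δ = 129.85°  ·
  (1,3): δ = 93.69°  ·
  (1,4): δ = 29.29°  ✓
  (1,5): δ = 71.50°  ·
  (2,3): δ = 143.84°  ·
  (2,4): δ = 79.44°  ·
  (2,5): δ = 21.35°  ✓
  (3,4): δ = 115.59°  ·
  (3,5): δ = 14.81°  ✓
  (4,5): δ = 79.21°  ·
antipodal pairs: 5

count = 5; pairs: (0,3), (0,4), (1,4), (2,5), (3,5)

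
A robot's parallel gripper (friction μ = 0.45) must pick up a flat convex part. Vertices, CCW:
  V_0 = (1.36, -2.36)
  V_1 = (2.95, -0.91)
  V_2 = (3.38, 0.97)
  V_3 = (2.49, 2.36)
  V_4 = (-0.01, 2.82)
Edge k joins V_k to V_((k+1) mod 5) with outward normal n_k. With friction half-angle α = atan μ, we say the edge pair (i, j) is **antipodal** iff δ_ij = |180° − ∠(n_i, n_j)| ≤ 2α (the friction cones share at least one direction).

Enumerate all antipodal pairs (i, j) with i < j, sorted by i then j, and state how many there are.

count = 2; pairs: (1,4), (2,4)

α = atan 0.45 = 24.23°;  2α = 48.46°
n_0 = (+0.6738, -0.7389)
n_1 = (+0.9748, -0.2230)
n_2 = (+0.8422, +0.5392)
n_3 = (+0.1810, +0.9835)
n_4 = (-0.9668, -0.2557)
  (0,1): δ = 145.25°  ·
  (0,2): δ = 99.73°  ·
  (0,3): δ = 52.79°  ·
  (0,4): δ = 62.45°  ·
  (1,2): δ = 134.49°  ·
  (1,3): δ = 87.54°  ·
  (1,4): δ = 27.70°  ✓
  (2,3): δ = 133.06°  ·
  (2,4): δ = 17.82°  ✓
  (3,4): δ = 64.76°  ·
antipodal pairs: 2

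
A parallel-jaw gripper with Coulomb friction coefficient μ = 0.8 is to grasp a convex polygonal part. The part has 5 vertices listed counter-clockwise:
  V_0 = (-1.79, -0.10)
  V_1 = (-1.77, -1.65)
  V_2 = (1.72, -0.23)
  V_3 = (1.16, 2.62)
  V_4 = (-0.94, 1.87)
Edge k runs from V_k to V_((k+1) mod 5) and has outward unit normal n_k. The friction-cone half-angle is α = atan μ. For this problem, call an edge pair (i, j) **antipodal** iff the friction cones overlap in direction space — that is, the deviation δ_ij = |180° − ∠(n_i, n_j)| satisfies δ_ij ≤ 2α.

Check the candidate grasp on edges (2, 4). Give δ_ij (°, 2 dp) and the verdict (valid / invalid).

α = atan 0.8 = 38.66°;  2α = 77.32°
edge 2: e_2 = (-0.56, +2.85);  n_2 = (+0.9812, +0.1928)
edge 4: e_4 = (-0.85, -1.97);  n_4 = (-0.9182, +0.3962)
∠(n_2, n_4) = 145.54°
δ = |180° − 145.54°| = 34.46°
34.46° ≤ 2α = 77.32°  →  valid

δ = 34.46°, valid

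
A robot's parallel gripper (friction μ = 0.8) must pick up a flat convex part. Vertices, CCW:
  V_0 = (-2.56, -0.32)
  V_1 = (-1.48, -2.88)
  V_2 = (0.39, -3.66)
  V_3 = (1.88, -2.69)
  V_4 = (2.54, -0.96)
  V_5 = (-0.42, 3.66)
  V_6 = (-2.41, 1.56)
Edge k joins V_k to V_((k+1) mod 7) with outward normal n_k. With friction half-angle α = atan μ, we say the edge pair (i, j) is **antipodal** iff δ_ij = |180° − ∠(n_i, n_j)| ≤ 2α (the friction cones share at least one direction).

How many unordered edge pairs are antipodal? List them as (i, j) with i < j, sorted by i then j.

count = 10; pairs: (0,3), (0,4), (1,4), (1,5), (2,5), (2,6), (3,5), (3,6), (4,5), (4,6)

α = atan 0.8 = 38.66°;  2α = 77.32°
n_0 = (-0.9214, -0.3887)
n_1 = (-0.3850, -0.9229)
n_2 = (+0.5456, -0.8381)
n_3 = (+0.9343, -0.3564)
n_4 = (+0.8420, +0.5395)
n_5 = (-0.7259, +0.6878)
n_6 = (-0.9968, +0.0795)
  (0,1): δ = 135.52°  ·
  (0,2): δ = 79.81°  ·
  (0,3): δ = 43.76°  ✓
  (0,4): δ = 9.77°  ✓
  (0,5): δ = 113.67°  ·
  (0,6): δ = 152.56°  ·
  (1,2): δ = 124.29°  ·
  (1,3): δ = 88.24°  ·
  (1,4): δ = 34.71°  ✓
  (1,5): δ = 69.18°  ✓
  (1,6): δ = 108.08°  ·
  (2,3): δ = 143.95°  ·
  (2,4): δ = 90.42°  ·
  (2,5): δ = 13.48°  ✓
  (2,6): δ = 52.37°  ✓
  (3,4): δ = 126.47°  ·
  (3,5): δ = 22.58°  ✓
  (3,6): δ = 16.32°  ✓
  (4,5): δ = 76.11°  ✓
  (4,6): δ = 37.21°  ✓
  (5,6): δ = 141.10°  ·
antipodal pairs: 10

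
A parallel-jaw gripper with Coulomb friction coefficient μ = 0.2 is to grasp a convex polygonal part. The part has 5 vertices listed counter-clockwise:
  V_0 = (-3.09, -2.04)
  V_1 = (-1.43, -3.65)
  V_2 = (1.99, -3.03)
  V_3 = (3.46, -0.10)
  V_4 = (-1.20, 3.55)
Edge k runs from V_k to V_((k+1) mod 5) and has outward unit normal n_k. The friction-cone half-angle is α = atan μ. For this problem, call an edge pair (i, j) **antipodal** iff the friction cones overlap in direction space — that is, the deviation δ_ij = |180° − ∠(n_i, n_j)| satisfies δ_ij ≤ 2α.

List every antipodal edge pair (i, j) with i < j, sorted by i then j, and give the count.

α = atan 0.2 = 11.31°;  2α = 22.62°
n_0 = (-0.6962, -0.7178)
n_1 = (+0.1784, -0.9840)
n_2 = (+0.8938, -0.4484)
n_3 = (+0.6166, +0.7873)
n_4 = (-0.9473, +0.3203)
  (0,1): δ = 125.60°  ·
  (0,2): δ = 72.52°  ·
  (0,3): δ = 6.05°  ✓
  (0,4): δ = 115.44°  ·
  (1,2): δ = 126.92°  ·
  (1,3): δ = 48.35°  ·
  (1,4): δ = 61.04°  ·
  (2,3): δ = 101.43°  ·
  (2,4): δ = 7.96°  ✓
  (3,4): δ = 70.61°  ·
antipodal pairs: 2

count = 2; pairs: (0,3), (2,4)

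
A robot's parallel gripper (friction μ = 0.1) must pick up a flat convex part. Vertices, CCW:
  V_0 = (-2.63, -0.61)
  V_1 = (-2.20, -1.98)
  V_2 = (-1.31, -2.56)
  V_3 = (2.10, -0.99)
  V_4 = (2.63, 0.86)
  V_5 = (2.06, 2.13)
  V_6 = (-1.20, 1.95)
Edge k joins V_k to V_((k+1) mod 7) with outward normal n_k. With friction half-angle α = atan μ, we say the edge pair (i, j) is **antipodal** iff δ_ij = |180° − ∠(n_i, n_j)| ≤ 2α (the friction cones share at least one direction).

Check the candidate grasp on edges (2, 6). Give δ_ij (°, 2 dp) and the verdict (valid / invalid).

δ = 36.09°, invalid

α = atan 0.1 = 5.71°;  2α = 11.42°
edge 2: e_2 = (+3.41, +1.57);  n_2 = (+0.4182, -0.9083)
edge 6: e_6 = (-1.43, -2.56);  n_6 = (-0.8730, +0.4877)
∠(n_2, n_6) = 143.91°
δ = |180° − 143.91°| = 36.09°
36.09° > 2α = 11.42°  →  invalid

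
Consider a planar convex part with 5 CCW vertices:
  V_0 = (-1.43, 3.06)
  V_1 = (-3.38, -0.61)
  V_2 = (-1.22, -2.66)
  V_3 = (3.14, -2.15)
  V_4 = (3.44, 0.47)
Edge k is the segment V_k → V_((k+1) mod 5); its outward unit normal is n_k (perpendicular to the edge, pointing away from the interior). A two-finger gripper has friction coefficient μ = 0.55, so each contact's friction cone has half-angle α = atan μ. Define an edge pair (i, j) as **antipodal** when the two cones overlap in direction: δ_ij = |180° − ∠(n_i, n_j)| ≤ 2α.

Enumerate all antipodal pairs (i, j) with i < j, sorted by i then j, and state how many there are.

count = 5; pairs: (0,2), (0,3), (1,3), (1,4), (2,4)

α = atan 0.55 = 28.81°;  2α = 57.62°
n_0 = (-0.8831, +0.4692)
n_1 = (-0.6884, -0.7253)
n_2 = (+0.1162, -0.9932)
n_3 = (+0.9935, -0.1138)
n_4 = (+0.4696, +0.8829)
  (0,1): δ = 105.52°  ·
  (0,2): δ = 55.35°  ✓
  (0,3): δ = 21.45°  ✓
  (0,4): δ = 89.98°  ·
  (1,2): δ = 129.82°  ·
  (1,3): δ = 53.03°  ✓
  (1,4): δ = 15.50°  ✓
  (2,3): δ = 103.20°  ·
  (2,4): δ = 34.68°  ✓
  (3,4): δ = 111.47°  ·
antipodal pairs: 5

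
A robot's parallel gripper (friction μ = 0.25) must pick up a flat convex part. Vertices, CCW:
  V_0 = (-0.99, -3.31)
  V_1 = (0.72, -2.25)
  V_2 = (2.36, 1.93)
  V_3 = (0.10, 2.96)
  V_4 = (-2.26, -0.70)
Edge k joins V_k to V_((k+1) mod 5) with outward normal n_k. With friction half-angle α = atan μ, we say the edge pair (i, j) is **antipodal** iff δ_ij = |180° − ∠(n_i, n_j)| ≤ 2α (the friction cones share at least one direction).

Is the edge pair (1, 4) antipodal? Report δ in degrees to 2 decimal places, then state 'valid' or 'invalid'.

α = atan 0.25 = 14.04°;  2α = 28.07°
edge 1: e_1 = (+1.64, +4.18);  n_1 = (+0.9309, -0.3652)
edge 4: e_4 = (+1.27, -2.61);  n_4 = (-0.8992, -0.4375)
∠(n_1, n_4) = 132.63°
δ = |180° − 132.63°| = 47.37°
47.37° > 2α = 28.07°  →  invalid

δ = 47.37°, invalid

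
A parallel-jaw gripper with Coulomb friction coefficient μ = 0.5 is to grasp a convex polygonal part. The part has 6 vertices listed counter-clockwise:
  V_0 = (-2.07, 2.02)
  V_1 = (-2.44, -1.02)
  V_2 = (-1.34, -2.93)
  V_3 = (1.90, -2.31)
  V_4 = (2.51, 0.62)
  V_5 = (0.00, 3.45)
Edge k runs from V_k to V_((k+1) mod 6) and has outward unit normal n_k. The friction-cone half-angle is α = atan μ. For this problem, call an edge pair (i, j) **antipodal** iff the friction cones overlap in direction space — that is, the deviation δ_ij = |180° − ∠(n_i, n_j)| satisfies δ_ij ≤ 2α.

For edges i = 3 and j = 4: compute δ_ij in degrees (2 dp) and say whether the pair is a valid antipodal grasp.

α = atan 0.5 = 26.57°;  2α = 53.13°
edge 3: e_3 = (+0.61, +2.93);  n_3 = (+0.9790, -0.2038)
edge 4: e_4 = (-2.51, +2.83);  n_4 = (+0.7481, +0.6635)
∠(n_3, n_4) = 53.33°
δ = |180° − 53.33°| = 126.67°
126.67° > 2α = 53.13°  →  invalid

δ = 126.67°, invalid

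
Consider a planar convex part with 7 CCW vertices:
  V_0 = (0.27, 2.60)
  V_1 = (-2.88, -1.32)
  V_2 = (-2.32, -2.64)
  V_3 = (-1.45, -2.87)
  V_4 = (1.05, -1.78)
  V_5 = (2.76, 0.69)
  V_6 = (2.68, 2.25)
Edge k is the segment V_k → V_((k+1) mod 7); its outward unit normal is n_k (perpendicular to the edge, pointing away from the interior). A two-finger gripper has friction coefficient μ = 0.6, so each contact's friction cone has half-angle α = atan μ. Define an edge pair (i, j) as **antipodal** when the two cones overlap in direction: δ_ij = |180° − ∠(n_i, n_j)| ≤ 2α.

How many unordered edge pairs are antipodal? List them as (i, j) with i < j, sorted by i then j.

count = 8; pairs: (0,3), (0,4), (0,5), (1,4), (1,5), (1,6), (2,6), (3,6)

α = atan 0.6 = 30.96°;  2α = 61.93°
n_0 = (-0.7795, +0.6264)
n_1 = (-0.9206, -0.3905)
n_2 = (-0.2556, -0.9668)
n_3 = (+0.3997, -0.9167)
n_4 = (+0.8222, -0.5692)
n_5 = (+0.9987, +0.0512)
n_6 = (+0.1437, +0.9896)
  (0,1): δ = 118.23°  ·
  (0,2): δ = 66.02°  ·
  (0,3): δ = 27.66°  ✓
  (0,4): δ = 4.09°  ✓
  (0,5): δ = 41.72°  ✓
  (0,6): δ = 120.52°  ·
  (1,2): δ = 127.80°  ·
  (1,3): δ = 89.43°  ·
  (1,4): δ = 57.68°  ✓
  (1,5): δ = 20.05°  ✓
  (1,6): δ = 58.75°  ✓
  (2,3): δ = 141.63°  ·
  (2,4): δ = 109.89°  ·
  (2,5): δ = 72.26°  ·
  (2,6): δ = 6.55°  ✓
  (3,4): δ = 148.25°  ·
  (3,5): δ = 110.62°  ·
  (3,6): δ = 31.82°  ✓
  (4,5): δ = 142.37°  ·
  (4,6): δ = 63.57°  ·
  (5,6): δ = 101.20°  ·
antipodal pairs: 8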